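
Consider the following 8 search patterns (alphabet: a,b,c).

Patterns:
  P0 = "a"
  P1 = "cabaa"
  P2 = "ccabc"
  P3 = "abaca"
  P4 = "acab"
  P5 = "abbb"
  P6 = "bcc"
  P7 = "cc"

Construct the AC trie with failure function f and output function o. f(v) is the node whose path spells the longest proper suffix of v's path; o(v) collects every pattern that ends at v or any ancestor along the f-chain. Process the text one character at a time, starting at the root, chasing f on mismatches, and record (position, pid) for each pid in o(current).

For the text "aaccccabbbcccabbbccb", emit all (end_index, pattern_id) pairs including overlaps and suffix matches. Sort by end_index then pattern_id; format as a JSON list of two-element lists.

Construct AC machine:
Trie (insert patterns):
  0='ε' goto a→1 b→20 c→2
  1='a' goto b→11 c→15  [P0 ends]
  2='c' goto a→3 c→7
  3='ca' goto b→4
  4='cab' goto a→5
  5='caba' goto a→6
  6='cabaa' goto ·  [P1 ends]
  7='cc' goto a→8  [P7 ends]
  8='cca' goto b→9
  9='ccab' goto c→10
  10='ccabc' goto ·  [P2 ends]
  11='ab' goto a→12 b→18
  12='aba' goto c→13
  13='abac' goto a→14
  14='abaca' goto ·  [P3 ends]
  15='ac' goto a→16
  16='aca' goto b→17
  17='acab' goto ·  [P4 ends]
  18='abb' goto b→19
  19='abbb' goto ·  [P5 ends]
  20='b' goto c→21
  21='bc' goto c→22
  22='bcc' goto ·  [P6 ends]

Failure links (BFS by depth):
  fail(1) 'a': from fail(0)=0 chase 'a': 0 ⇒ 0;  out={0}∪out(0)={0}
  fail(2) 'c': from fail(0)=0 chase 'c': 0 ⇒ 0;  out=∅∪out(0)=∅
  fail(20) 'b': from fail(0)=0 chase 'b': 0 ⇒ 0;  out=∅∪out(0)=∅
  fail(3) 'ca': from fail(2)=0 chase 'a': 0 ⇒ 1;  out=∅∪out(1)={0}
  fail(7) 'cc': from fail(2)=0 chase 'c': 0 ⇒ 2;  out={7}∪out(2)={7}
  fail(11) 'ab': from fail(1)=0 chase 'b': 0 ⇒ 20;  out=∅∪out(20)=∅
  fail(15) 'ac': from fail(1)=0 chase 'c': 0 ⇒ 2;  out=∅∪out(2)=∅
  fail(21) 'bc': from fail(20)=0 chase 'c': 0 ⇒ 2;  out=∅∪out(2)=∅
  fail(4) 'cab': from fail(3)=1 chase 'b': 1 ⇒ 11;  out=∅∪out(11)=∅
  fail(8) 'cca': from fail(7)=2 chase 'a': 2 ⇒ 3;  out=∅∪out(3)={0}
  fail(12) 'aba': from fail(11)=20 chase 'a': 20→0 ⇒ 1;  out=∅∪out(1)={0}
  fail(16) 'aca': from fail(15)=2 chase 'a': 2 ⇒ 3;  out=∅∪out(3)={0}
  fail(18) 'abb': from fail(11)=20 chase 'b': 20→0 ⇒ 20;  out=∅∪out(20)=∅
  fail(22) 'bcc': from fail(21)=2 chase 'c': 2 ⇒ 7;  out={6}∪out(7)={6,7}
  fail(5) 'caba': from fail(4)=11 chase 'a': 11 ⇒ 12;  out=∅∪out(12)={0}
  fail(9) 'ccab': from fail(8)=3 chase 'b': 3 ⇒ 4;  out=∅∪out(4)=∅
  fail(13) 'abac': from fail(12)=1 chase 'c': 1 ⇒ 15;  out=∅∪out(15)=∅
  fail(17) 'acab': from fail(16)=3 chase 'b': 3 ⇒ 4;  out={4}∪out(4)={4}
  fail(19) 'abbb': from fail(18)=20 chase 'b': 20→0 ⇒ 20;  out={5}∪out(20)={5}
  fail(6) 'cabaa': from fail(5)=12 chase 'a': 12→1→0 ⇒ 1;  out={1}∪out(1)={0,1}
  fail(10) 'ccabc': from fail(9)=4 chase 'c': 4→11→20 ⇒ 21;  out={2}∪out(21)={2}
  fail(14) 'abaca': from fail(13)=15 chase 'a': 15 ⇒ 16;  out={3}∪out(16)={0,3}

Run:
[0] read 'a'  n0⇒n1  ** P0@[0:0]
[1] read 'a'  n1⇒n1 (via fail)  ** P0@[1:1]
[2] read 'c'  n1⇒n15
[3] read 'c'  n15⇒n7 (via fail)  ** P7@[2:3]
[4] read 'c'  n7⇒n7 (via fail)  ** P7@[3:4]
[5] read 'c'  n7⇒n7 (via fail)  ** P7@[4:5]
[6] read 'a'  n7⇒n8  ** P0@[6:6]
[7] read 'b'  n8⇒n9
[8] read 'b'  n9⇒n18 (via fail)
[9] read 'b'  n18⇒n19  ** P5@[6:9]
[10] read 'c'  n19⇒n21 (via fail)
[11] read 'c'  n21⇒n22  ** P6@[9:11],P7@[10:11]
[12] read 'c'  n22⇒n7 (via fail)  ** P7@[11:12]
[13] read 'a'  n7⇒n8  ** P0@[13:13]
[14] read 'b'  n8⇒n9
[15] read 'b'  n9⇒n18 (via fail)
[16] read 'b'  n18⇒n19  ** P5@[13:16]
[17] read 'c'  n19⇒n21 (via fail)
[18] read 'c'  n21⇒n22  ** P6@[16:18],P7@[17:18]
[19] read 'b'  n22⇒n20 (via fail)

All matches (sorted): [[0,0],[1,0],[3,7],[4,7],[5,7],[6,0],[9,5],[11,6],[11,7],[12,7],[13,0],[16,5],[18,6],[18,7]]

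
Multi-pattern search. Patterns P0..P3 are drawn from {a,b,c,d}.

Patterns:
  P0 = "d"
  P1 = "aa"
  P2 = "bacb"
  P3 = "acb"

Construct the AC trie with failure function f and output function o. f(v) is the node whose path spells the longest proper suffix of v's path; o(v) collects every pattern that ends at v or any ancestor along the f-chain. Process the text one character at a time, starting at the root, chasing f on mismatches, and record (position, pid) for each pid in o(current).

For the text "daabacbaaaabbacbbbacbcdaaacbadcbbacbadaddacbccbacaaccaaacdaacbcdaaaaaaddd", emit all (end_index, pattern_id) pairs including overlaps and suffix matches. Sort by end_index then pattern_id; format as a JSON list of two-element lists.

Build automaton:
Trie (insert patterns):
  n0 'ε': a→2 b→4 d→1
  n1 'd': ·  [P0 ends]
  n2 'a': a→3 c→8
  n3 'aa': ·  [P1 ends]
  n4 'b': a→5
  n5 'ba': c→6
  n6 'bac': b→7
  n7 'bacb': ·  [P2 ends]
  n8 'ac': b→9
  n9 'acb': ·  [P3 ends]

Failure links (BFS by depth):
  fail(1) 'd': from fail(0)=0 chase 'd': 0 ⇒ 0;  out={0}∪out(0)={0}
  fail(2) 'a': from fail(0)=0 chase 'a': 0 ⇒ 0;  out=∅∪out(0)=∅
  fail(4) 'b': from fail(0)=0 chase 'b': 0 ⇒ 0;  out=∅∪out(0)=∅
  fail(3) 'aa': from fail(2)=0 chase 'a': 0 ⇒ 2;  out={1}∪out(2)={1}
  fail(5) 'ba': from fail(4)=0 chase 'a': 0 ⇒ 2;  out=∅∪out(2)=∅
  fail(8) 'ac': from fail(2)=0 chase 'c': 0 ⇒ 0;  out=∅∪out(0)=∅
  fail(6) 'bac': from fail(5)=2 chase 'c': 2 ⇒ 8;  out=∅∪out(8)=∅
  fail(9) 'acb': from fail(8)=0 chase 'b': 0 ⇒ 4;  out={3}∪out(4)={3}
  fail(7) 'bacb': from fail(6)=8 chase 'b': 8 ⇒ 9;  out={2}∪out(9)={2,3}

Scan:
pos 0 'd': at 1  → match P0@[0:0]
pos 1 'a': at 2 ·f
pos 2 'a': at 3  → match P1@[1:2]
pos 3 'b': at 4 ·f
pos 4 'a': at 5
pos 5 'c': at 6
pos 6 'b': at 7  → match P2@[3:6],P3@[4:6]
pos 7 'a': at 5 ·f
pos 8 'a': at 3 ·f  → match P1@[7:8]
pos 9 'a': at 3 ·f  → match P1@[8:9]
pos 10 'a': at 3 ·f  → match P1@[9:10]
pos 11 'b': at 4 ·f
pos 12 'b': at 4 ·f
pos 13 'a': at 5
pos 14 'c': at 6
pos 15 'b': at 7  → match P2@[12:15],P3@[13:15]
pos 16 'b': at 4 ·f
pos 17 'b': at 4 ·f
pos 18 'a': at 5
pos 19 'c': at 6
pos 20 'b': at 7  → match P2@[17:20],P3@[18:20]
pos 21 'c': at 0 ·f
pos 22 'd': at 1  → match P0@[22:22]
pos 23 'a': at 2 ·f
pos 24 'a': at 3  → match P1@[23:24]
pos 25 'a': at 3 ·f  → match P1@[24:25]
pos 26 'c': at 8 ·f
pos 27 'b': at 9  → match P3@[25:27]
pos 28 'a': at 5 ·f
pos 29 'd': at 1 ·f  → match P0@[29:29]
pos 30 'c': at 0 ·f
pos 31 'b': at 4
pos 32 'b': at 4 ·f
pos 33 'a': at 5
pos 34 'c': at 6
pos 35 'b': at 7  → match P2@[32:35],P3@[33:35]
pos 36 'a': at 5 ·f
pos 37 'd': at 1 ·f  → match P0@[37:37]
pos 38 'a': at 2 ·f
pos 39 'd': at 1 ·f  → match P0@[39:39]
pos 40 'd': at 1 ·f  → match P0@[40:40]
pos 41 'a': at 2 ·f
pos 42 'c': at 8
pos 43 'b': at 9  → match P3@[41:43]
pos 44 'c': at 0 ·f
pos 45 'c': at 0
pos 46 'b': at 4
pos 47 'a': at 5
pos 48 'c': at 6
pos 49 'a': at 2 ·f
pos 50 'a': at 3  → match P1@[49:50]
pos 51 'c': at 8 ·f
pos 52 'c': at 0 ·f
pos 53 'a': at 2
pos 54 'a': at 3  → match P1@[53:54]
pos 55 'a': at 3 ·f  → match P1@[54:55]
pos 56 'c': at 8 ·f
pos 57 'd': at 1 ·f  → match P0@[57:57]
pos 58 'a': at 2 ·f
pos 59 'a': at 3  → match P1@[58:59]
pos 60 'c': at 8 ·f
pos 61 'b': at 9  → match P3@[59:61]
pos 62 'c': at 0 ·f
pos 63 'd': at 1  → match P0@[63:63]
pos 64 'a': at 2 ·f
pos 65 'a': at 3  → match P1@[64:65]
pos 66 'a': at 3 ·f  → match P1@[65:66]
pos 67 'a': at 3 ·f  → match P1@[66:67]
pos 68 'a': at 3 ·f  → match P1@[67:68]
pos 69 'a': at 3 ·f  → match P1@[68:69]
pos 70 'd': at 1 ·f  → match P0@[70:70]
pos 71 'd': at 1 ·f  → match P0@[71:71]
pos 72 'd': at 1 ·f  → match P0@[72:72]

Matches: [[0,0],[2,1],[6,2],[6,3],[8,1],[9,1],[10,1],[15,2],[15,3],[20,2],[20,3],[22,0],[24,1],[25,1],[27,3],[29,0],[35,2],[35,3],[37,0],[39,0],[40,0],[43,3],[50,1],[54,1],[55,1],[57,0],[59,1],[61,3],[63,0],[65,1],[66,1],[67,1],[68,1],[69,1],[70,0],[71,0],[72,0]]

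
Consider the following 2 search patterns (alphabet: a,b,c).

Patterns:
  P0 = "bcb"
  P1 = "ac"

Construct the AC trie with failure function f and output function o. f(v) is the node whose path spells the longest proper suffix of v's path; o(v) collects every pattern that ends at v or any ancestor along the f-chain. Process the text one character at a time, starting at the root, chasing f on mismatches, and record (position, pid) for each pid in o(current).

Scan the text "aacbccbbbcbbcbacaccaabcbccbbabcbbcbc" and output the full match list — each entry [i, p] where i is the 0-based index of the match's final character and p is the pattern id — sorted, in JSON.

Construct AC machine:
Trie (insert patterns):
  n0 'ε': a→4 b→1
  n1 'b': c→2
  n2 'bc': b→3
  n3 'bcb': ·  [P0 ends]
  n4 'a': c→5
  n5 'ac': ·  [P1 ends]

BFS fail/out derivation:
  fail(1) 'b': from fail(0)=0 chase 'b': 0 ⇒ 0;  out=∅∪out(0)=∅
  fail(4) 'a': from fail(0)=0 chase 'a': 0 ⇒ 0;  out=∅∪out(0)=∅
  fail(2) 'bc': from fail(1)=0 chase 'c': 0 ⇒ 0;  out=∅∪out(0)=∅
  fail(5) 'ac': from fail(4)=0 chase 'c': 0 ⇒ 0;  out={1}∪out(0)={1}
  fail(3) 'bcb': from fail(2)=0 chase 'b': 0 ⇒ 1;  out={0}∪out(1)={0}

Run:
i=0 'a': node 0→4
i=1 'a': node 4→4 (fail-walked)
i=2 'c': node 4→5  → match P1@[1:2]
i=3 'b': node 5→1 (fail-walked)
i=4 'c': node 1→2
i=5 'c': node 2→0 (fail-walked)
i=6 'b': node 0→1
i=7 'b': node 1→1 (fail-walked)
i=8 'b': node 1→1 (fail-walked)
i=9 'c': node 1→2
i=10 'b': node 2→3  → match P0@[8:10]
i=11 'b': node 3→1 (fail-walked)
i=12 'c': node 1→2
i=13 'b': node 2→3  → match P0@[11:13]
i=14 'a': node 3→4 (fail-walked)
i=15 'c': node 4→5  → match P1@[14:15]
i=16 'a': node 5→4 (fail-walked)
i=17 'c': node 4→5  → match P1@[16:17]
i=18 'c': node 5→0 (fail-walked)
i=19 'a': node 0→4
i=20 'a': node 4→4 (fail-walked)
i=21 'b': node 4→1 (fail-walked)
i=22 'c': node 1→2
i=23 'b': node 2→3  → match P0@[21:23]
i=24 'c': node 3→2 (fail-walked)
i=25 'c': node 2→0 (fail-walked)
i=26 'b': node 0→1
i=27 'b': node 1→1 (fail-walked)
i=28 'a': node 1→4 (fail-walked)
i=29 'b': node 4→1 (fail-walked)
i=30 'c': node 1→2
i=31 'b': node 2→3  → match P0@[29:31]
i=32 'b': node 3→1 (fail-walked)
i=33 'c': node 1→2
i=34 'b': node 2→3  → match P0@[32:34]
i=35 'c': node 3→2 (fail-walked)

Result: [[2,1],[10,0],[13,0],[15,1],[17,1],[23,0],[31,0],[34,0]]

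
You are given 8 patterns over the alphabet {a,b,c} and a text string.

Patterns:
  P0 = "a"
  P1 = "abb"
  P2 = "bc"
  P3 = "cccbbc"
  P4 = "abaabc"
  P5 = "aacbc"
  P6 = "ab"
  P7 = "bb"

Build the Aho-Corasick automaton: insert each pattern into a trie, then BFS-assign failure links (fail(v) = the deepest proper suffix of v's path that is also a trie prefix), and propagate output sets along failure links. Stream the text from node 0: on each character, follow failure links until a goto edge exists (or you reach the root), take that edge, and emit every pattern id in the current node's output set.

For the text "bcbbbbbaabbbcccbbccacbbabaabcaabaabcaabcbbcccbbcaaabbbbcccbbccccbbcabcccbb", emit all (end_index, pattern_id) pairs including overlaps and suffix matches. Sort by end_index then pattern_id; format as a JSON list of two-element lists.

Build automaton:
Trie (insert patterns):
  0='ε' goto a→1 b→4 c→6
  1='a' goto a→16 b→2  ←P0
  2='ab' goto a→12 b→3  ←P6
  3='abb' goto ·  ←P1
  4='b' goto b→20 c→5
  5='bc' goto ·  ←P2
  6='c' goto c→7
  7='cc' goto c→8
  8='ccc' goto b→9
  9='cccb' goto b→10
  10='cccbb' goto c→11
  11='cccbbc' goto ·  ←P3
  12='aba' goto a→13
  13='abaa' goto b→14
  14='abaab' goto c→15
  15='abaabc' goto ·  ←P4
  16='aa' goto c→17
  17='aac' goto b→18
  18='aacb' goto c→19
  19='aacbc' goto ·  ←P5
  20='bb' goto ·  ←P7

Failure links (BFS by depth):
  fail(1) 'a': from fail(0)=0 chase 'a': 0 ⇒ 0;  out={0}∪out(0)={0}
  fail(4) 'b': from fail(0)=0 chase 'b': 0 ⇒ 0;  out=∅∪out(0)=∅
  fail(6) 'c': from fail(0)=0 chase 'c': 0 ⇒ 0;  out=∅∪out(0)=∅
  fail(2) 'ab': from fail(1)=0 chase 'b': 0 ⇒ 4;  out={6}∪out(4)={6}
  fail(5) 'bc': from fail(4)=0 chase 'c': 0 ⇒ 6;  out={2}∪out(6)={2}
  fail(7) 'cc': from fail(6)=0 chase 'c': 0 ⇒ 6;  out=∅∪out(6)=∅
  fail(16) 'aa': from fail(1)=0 chase 'a': 0 ⇒ 1;  out=∅∪out(1)={0}
  fail(20) 'bb': from fail(4)=0 chase 'b': 0 ⇒ 4;  out={7}∪out(4)={7}
  fail(3) 'abb': from fail(2)=4 chase 'b': 4 ⇒ 20;  out={1}∪out(20)={1,7}
  fail(8) 'ccc': from fail(7)=6 chase 'c': 6 ⇒ 7;  out=∅∪out(7)=∅
  fail(12) 'aba': from fail(2)=4 chase 'a': 4→0 ⇒ 1;  out=∅∪out(1)={0}
  fail(17) 'aac': from fail(16)=1 chase 'c': 1→0 ⇒ 6;  out=∅∪out(6)=∅
  fail(9) 'cccb': from fail(8)=7 chase 'b': 7→6→0 ⇒ 4;  out=∅∪out(4)=∅
  fail(13) 'abaa': from fail(12)=1 chase 'a': 1 ⇒ 16;  out=∅∪out(16)={0}
  fail(18) 'aacb': from fail(17)=6 chase 'b': 6→0 ⇒ 4;  out=∅∪out(4)=∅
  fail(10) 'cccbb': from fail(9)=4 chase 'b': 4 ⇒ 20;  out=∅∪out(20)={7}
  fail(14) 'abaab': from fail(13)=16 chase 'b': 16→1 ⇒ 2;  out=∅∪out(2)={6}
  fail(19) 'aacbc': from fail(18)=4 chase 'c': 4 ⇒ 5;  out={5}∪out(5)={2,5}
  fail(11) 'cccbbc': from fail(10)=20 chase 'c': 20→4 ⇒ 5;  out={3}∪out(5)={2,3}
  fail(15) 'abaabc': from fail(14)=2 chase 'c': 2→4 ⇒ 5;  out={4}∪out(5)={2,4}

Scan:
[0] read 'b'  n0⇒n4
[1] read 'c'  n4⇒n5  ** P2@[0:1]
[2] read 'b'  n5⇒n4 (via fail)
[3] read 'b'  n4⇒n20  ** P7@[2:3]
[4] read 'b'  n20⇒n20 (via fail)  ** P7@[3:4]
[5] read 'b'  n20⇒n20 (via fail)  ** P7@[4:5]
[6] read 'b'  n20⇒n20 (via fail)  ** P7@[5:6]
[7] read 'a'  n20⇒n1 (via fail)  ** P0@[7:7]
[8] read 'a'  n1⇒n16  ** P0@[8:8]
[9] read 'b'  n16⇒n2 (via fail)  ** P6@[8:9]
[10] read 'b'  n2⇒n3  ** P1@[8:10],P7@[9:10]
[11] read 'b'  n3⇒n20 (via fail)  ** P7@[10:11]
[12] read 'c'  n20⇒n5 (via fail)  ** P2@[11:12]
[13] read 'c'  n5⇒n7 (via fail)
[14] read 'c'  n7⇒n8
[15] read 'b'  n8⇒n9
[16] read 'b'  n9⇒n10  ** P7@[15:16]
[17] read 'c'  n10⇒n11  ** P2@[16:17],P3@[12:17]
[18] read 'c'  n11⇒n7 (via fail)
[19] read 'a'  n7⇒n1 (via fail)  ** P0@[19:19]
[20] read 'c'  n1⇒n6 (via fail)
[21] read 'b'  n6⇒n4 (via fail)
[22] read 'b'  n4⇒n20  ** P7@[21:22]
[23] read 'a'  n20⇒n1 (via fail)  ** P0@[23:23]
[24] read 'b'  n1⇒n2  ** P6@[23:24]
[25] read 'a'  n2⇒n12  ** P0@[25:25]
[26] read 'a'  n12⇒n13  ** P0@[26:26]
[27] read 'b'  n13⇒n14  ** P6@[26:27]
[28] read 'c'  n14⇒n15  ** P2@[27:28],P4@[23:28]
[29] read 'a'  n15⇒n1 (via fail)  ** P0@[29:29]
[30] read 'a'  n1⇒n16  ** P0@[30:30]
[31] read 'b'  n16⇒n2 (via fail)  ** P6@[30:31]
[32] read 'a'  n2⇒n12  ** P0@[32:32]
[33] read 'a'  n12⇒n13  ** P0@[33:33]
[34] read 'b'  n13⇒n14  ** P6@[33:34]
[35] read 'c'  n14⇒n15  ** P2@[34:35],P4@[30:35]
[36] read 'a'  n15⇒n1 (via fail)  ** P0@[36:36]
[37] read 'a'  n1⇒n16  ** P0@[37:37]
[38] read 'b'  n16⇒n2 (via fail)  ** P6@[37:38]
[39] read 'c'  n2⇒n5 (via fail)  ** P2@[38:39]
[40] read 'b'  n5⇒n4 (via fail)
[41] read 'b'  n4⇒n20  ** P7@[40:41]
[42] read 'c'  n20⇒n5 (via fail)  ** P2@[41:42]
[43] read 'c'  n5⇒n7 (via fail)
[44] read 'c'  n7⇒n8
[45] read 'b'  n8⇒n9
[46] read 'b'  n9⇒n10  ** P7@[45:46]
[47] read 'c'  n10⇒n11  ** P2@[46:47],P3@[42:47]
[48] read 'a'  n11⇒n1 (via fail)  ** P0@[48:48]
[49] read 'a'  n1⇒n16  ** P0@[49:49]
[50] read 'a'  n16⇒n16 (via fail)  ** P0@[50:50]
[51] read 'b'  n16⇒n2 (via fail)  ** P6@[50:51]
[52] read 'b'  n2⇒n3  ** P1@[50:52],P7@[51:52]
[53] read 'b'  n3⇒n20 (via fail)  ** P7@[52:53]
[54] read 'b'  n20⇒n20 (via fail)  ** P7@[53:54]
[55] read 'c'  n20⇒n5 (via fail)  ** P2@[54:55]
[56] read 'c'  n5⇒n7 (via fail)
[57] read 'c'  n7⇒n8
[58] read 'b'  n8⇒n9
[59] read 'b'  n9⇒n10  ** P7@[58:59]
[60] read 'c'  n10⇒n11  ** P2@[59:60],P3@[55:60]
[61] read 'c'  n11⇒n7 (via fail)
[62] read 'c'  n7⇒n8
[63] read 'c'  n8⇒n8 (via fail)
[64] read 'b'  n8⇒n9
[65] read 'b'  n9⇒n10  ** P7@[64:65]
[66] read 'c'  n10⇒n11  ** P2@[65:66],P3@[61:66]
[67] read 'a'  n11⇒n1 (via fail)  ** P0@[67:67]
[68] read 'b'  n1⇒n2  ** P6@[67:68]
[69] read 'c'  n2⇒n5 (via fail)  ** P2@[68:69]
[70] read 'c'  n5⇒n7 (via fail)
[71] read 'c'  n7⇒n8
[72] read 'b'  n8⇒n9
[73] read 'b'  n9⇒n10  ** P7@[72:73]

Result: [[1,2],[3,7],[4,7],[5,7],[6,7],[7,0],[8,0],[9,6],[10,1],[10,7],[11,7],[12,2],[16,7],[17,2],[17,3],[19,0],[22,7],[23,0],[24,6],[25,0],[26,0],[27,6],[28,2],[28,4],[29,0],[30,0],[31,6],[32,0],[33,0],[34,6],[35,2],[35,4],[36,0],[37,0],[38,6],[39,2],[41,7],[42,2],[46,7],[47,2],[47,3],[48,0],[49,0],[50,0],[51,6],[52,1],[52,7],[53,7],[54,7],[55,2],[59,7],[60,2],[60,3],[65,7],[66,2],[66,3],[67,0],[68,6],[69,2],[73,7]]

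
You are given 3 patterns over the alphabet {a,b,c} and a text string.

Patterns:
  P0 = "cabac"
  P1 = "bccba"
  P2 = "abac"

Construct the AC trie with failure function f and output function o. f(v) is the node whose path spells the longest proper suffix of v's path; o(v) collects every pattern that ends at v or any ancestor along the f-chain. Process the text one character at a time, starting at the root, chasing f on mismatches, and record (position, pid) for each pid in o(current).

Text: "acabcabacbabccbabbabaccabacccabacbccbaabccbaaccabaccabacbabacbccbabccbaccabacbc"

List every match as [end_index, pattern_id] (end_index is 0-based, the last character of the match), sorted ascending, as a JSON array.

Build:
Trie nodes:
  0='ε' goto a→11 b→6 c→1
  1='c' goto a→2
  2='ca' goto b→3
  3='cab' goto a→4
  4='caba' goto c→5
  5='cabac' goto ·  [P0 ends]
  6='b' goto c→7
  7='bc' goto c→8
  8='bcc' goto b→9
  9='bccb' goto a→10
  10='bccba' goto ·  [P1 ends]
  11='a' goto b→12
  12='ab' goto a→13
  13='aba' goto c→14
  14='abac' goto ·  [P2 ends]

BFS fail/out derivation:
  n1('c'): parent n0 fail=0; on 'c' 0 → fail=0;  out ∅∪∅=∅
  n6('b'): parent n0 fail=0; on 'b' 0 → fail=0;  out ∅∪∅=∅
  n11('a'): parent n0 fail=0; on 'a' 0 → fail=0;  out ∅∪∅=∅
  n2('ca'): parent n1 fail=0; on 'a' 0 → fail=11;  out ∅∪∅=∅
  n7('bc'): parent n6 fail=0; on 'c' 0 → fail=1;  out ∅∪∅=∅
  n12('ab'): parent n11 fail=0; on 'b' 0 → fail=6;  out ∅∪∅=∅
  n3('cab'): parent n2 fail=11; on 'b' 11 → fail=12;  out ∅∪∅=∅
  n8('bcc'): parent n7 fail=1; on 'c' 1→0 → fail=1;  out ∅∪∅=∅
  n13('aba'): parent n12 fail=6; on 'a' 6→0 → fail=11;  out ∅∪∅=∅
  n4('caba'): parent n3 fail=12; on 'a' 12 → fail=13;  out ∅∪∅=∅
  n9('bccb'): parent n8 fail=1; on 'b' 1→0 → fail=6;  out ∅∪∅=∅
  n14('abac'): parent n13 fail=11; on 'c' 11→0 → fail=1;  out {2}∪∅={2}
  n5('cabac'): parent n4 fail=13; on 'c' 13 → fail=14;  out {0}∪{2}={0,2}
  n10('bccba'): parent n9 fail=6; on 'a' 6→0 → fail=11;  out {1}∪∅={1}

Text stream:
pos 0 'a': at 11
pos 1 'c': at 1 (via fail)
pos 2 'a': at 2
pos 3 'b': at 3
pos 4 'c': at 7 (via fail)
pos 5 'a': at 2 (via fail)
pos 6 'b': at 3
pos 7 'a': at 4
pos 8 'c': at 5  ** P0@[4:8],P2@[5:8]
pos 9 'b': at 6 (via fail)
pos 10 'a': at 11 (via fail)
pos 11 'b': at 12
pos 12 'c': at 7 (via fail)
pos 13 'c': at 8
pos 14 'b': at 9
pos 15 'a': at 10  ** P1@[11:15]
pos 16 'b': at 12 (via fail)
pos 17 'b': at 6 (via fail)
pos 18 'a': at 11 (via fail)
pos 19 'b': at 12
pos 20 'a': at 13
pos 21 'c': at 14  ** P2@[18:21]
pos 22 'c': at 1 (via fail)
pos 23 'a': at 2
pos 24 'b': at 3
pos 25 'a': at 4
pos 26 'c': at 5  ** P0@[22:26],P2@[23:26]
pos 27 'c': at 1 (via fail)
pos 28 'c': at 1 (via fail)
pos 29 'a': at 2
pos 30 'b': at 3
pos 31 'a': at 4
pos 32 'c': at 5  ** P0@[28:32],P2@[29:32]
pos 33 'b': at 6 (via fail)
pos 34 'c': at 7
pos 35 'c': at 8
pos 36 'b': at 9
pos 37 'a': at 10  ** P1@[33:37]
pos 38 'a': at 11 (via fail)
pos 39 'b': at 12
pos 40 'c': at 7 (via fail)
pos 41 'c': at 8
pos 42 'b': at 9
pos 43 'a': at 10  ** P1@[39:43]
pos 44 'a': at 11 (via fail)
pos 45 'c': at 1 (via fail)
pos 46 'c': at 1 (via fail)
pos 47 'a': at 2
pos 48 'b': at 3
pos 49 'a': at 4
pos 50 'c': at 5  ** P0@[46:50],P2@[47:50]
pos 51 'c': at 1 (via fail)
pos 52 'a': at 2
pos 53 'b': at 3
pos 54 'a': at 4
pos 55 'c': at 5  ** P0@[51:55],P2@[52:55]
pos 56 'b': at 6 (via fail)
pos 57 'a': at 11 (via fail)
pos 58 'b': at 12
pos 59 'a': at 13
pos 60 'c': at 14  ** P2@[57:60]
pos 61 'b': at 6 (via fail)
pos 62 'c': at 7
pos 63 'c': at 8
pos 64 'b': at 9
pos 65 'a': at 10  ** P1@[61:65]
pos 66 'b': at 12 (via fail)
pos 67 'c': at 7 (via fail)
pos 68 'c': at 8
pos 69 'b': at 9
pos 70 'a': at 10  ** P1@[66:70]
pos 71 'c': at 1 (via fail)
pos 72 'c': at 1 (via fail)
pos 73 'a': at 2
pos 74 'b': at 3
pos 75 'a': at 4
pos 76 'c': at 5  ** P0@[72:76],P2@[73:76]
pos 77 'b': at 6 (via fail)
pos 78 'c': at 7

Matches: [[8,0],[8,2],[15,1],[21,2],[26,0],[26,2],[32,0],[32,2],[37,1],[43,1],[50,0],[50,2],[55,0],[55,2],[60,2],[65,1],[70,1],[76,0],[76,2]]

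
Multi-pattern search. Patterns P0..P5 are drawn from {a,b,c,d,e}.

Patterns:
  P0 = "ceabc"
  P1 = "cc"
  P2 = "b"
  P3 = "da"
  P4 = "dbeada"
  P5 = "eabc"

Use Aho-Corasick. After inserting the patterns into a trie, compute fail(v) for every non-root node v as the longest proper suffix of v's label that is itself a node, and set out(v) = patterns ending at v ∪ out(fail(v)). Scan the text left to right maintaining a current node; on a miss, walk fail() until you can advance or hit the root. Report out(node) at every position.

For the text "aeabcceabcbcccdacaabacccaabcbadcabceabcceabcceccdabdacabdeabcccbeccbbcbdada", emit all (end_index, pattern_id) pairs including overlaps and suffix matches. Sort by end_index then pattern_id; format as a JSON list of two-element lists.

Construct AC machine:
Trie (insert patterns):
  n0 'ε': b→7 c→1 d→8 e→15
  n1 'c': c→6 e→2
  n2 'ce': a→3
  n3 'cea': b→4
  n4 'ceab': c→5
  n5 'ceabc': ·  ←P0
  n6 'cc': ·  ←P1
  n7 'b': ·  ←P2
  n8 'd': a→9 b→10
  n9 'da': ·  ←P3
  n10 'db': e→11
  n11 'dbe': a→12
  n12 'dbea': d→13
  n13 'dbead': a→14
  n14 'dbeada': ·  ←P4
  n15 'e': a→16
  n16 'ea': b→17
  n17 'eab': c→18
  n18 'eabc': ·  ←P5

Failure links (BFS by depth):
  n1('c'): parent n0 fail=0; on 'c' 0 → fail=0;  out ∅∪∅=∅
  n7('b'): parent n0 fail=0; on 'b' 0 → fail=0;  out {2}∪∅={2}
  n8('d'): parent n0 fail=0; on 'd' 0 → fail=0;  out ∅∪∅=∅
  n15('e'): parent n0 fail=0; on 'e' 0 → fail=0;  out ∅∪∅=∅
  n2('ce'): parent n1 fail=0; on 'e' 0 → fail=15;  out ∅∪∅=∅
  n6('cc'): parent n1 fail=0; on 'c' 0 → fail=1;  out {1}∪∅={1}
  n9('da'): parent n8 fail=0; on 'a' 0 → fail=0;  out {3}∪∅={3}
  n10('db'): parent n8 fail=0; on 'b' 0 → fail=7;  out ∅∪{2}={2}
  n16('ea'): parent n15 fail=0; on 'a' 0 → fail=0;  out ∅∪∅=∅
  n3('cea'): parent n2 fail=15; on 'a' 15 → fail=16;  out ∅∪∅=∅
  n11('dbe'): parent n10 fail=7; on 'e' 7→0 → fail=15;  out ∅∪∅=∅
  n17('eab'): parent n16 fail=0; on 'b' 0 → fail=7;  out ∅∪{2}={2}
  n4('ceab'): parent n3 fail=16; on 'b' 16 → fail=17;  out ∅∪{2}={2}
  n12('dbea'): parent n11 fail=15; on 'a' 15 → fail=16;  out ∅∪∅=∅
  n18('eabc'): parent n17 fail=7; on 'c' 7→0 → fail=1;  out {5}∪∅={5}
  n5('ceabc'): parent n4 fail=17; on 'c' 17 → fail=18;  out {0}∪{5}={0,5}
  n13('dbead'): parent n12 fail=16; on 'd' 16→0 → fail=8;  out ∅∪∅=∅
  n14('dbeada'): parent n13 fail=8; on 'a' 8 → fail=9;  out {4}∪{3}={3,4}

Run:
[0] read 'a'  n0⇒n0
[1] read 'e'  n0⇒n15
[2] read 'a'  n15⇒n16
[3] read 'b'  n16⇒n17  → match P2@[3:3]
[4] read 'c'  n17⇒n18  → match P5@[1:4]
[5] read 'c'  n18⇒n6 ·f  → match P1@[4:5]
[6] read 'e'  n6⇒n2 ·f
[7] read 'a'  n2⇒n3
[8] read 'b'  n3⇒n4  → match P2@[8:8]
[9] read 'c'  n4⇒n5  → match P0@[5:9],P5@[6:9]
[10] read 'b'  n5⇒n7 ·f  → match P2@[10:10]
[11] read 'c'  n7⇒n1 ·f
[12] read 'c'  n1⇒n6  → match P1@[11:12]
[13] read 'c'  n6⇒n6 ·f  → match P1@[12:13]
[14] read 'd'  n6⇒n8 ·f
[15] read 'a'  n8⇒n9  → match P3@[14:15]
[16] read 'c'  n9⇒n1 ·f
[17] read 'a'  n1⇒n0 ·f
[18] read 'a'  n0⇒n0
[19] read 'b'  n0⇒n7  → match P2@[19:19]
[20] read 'a'  n7⇒n0 ·f
[21] read 'c'  n0⇒n1
[22] read 'c'  n1⇒n6  → match P1@[21:22]
[23] read 'c'  n6⇒n6 ·f  → match P1@[22:23]
[24] read 'a'  n6⇒n0 ·f
[25] read 'a'  n0⇒n0
[26] read 'b'  n0⇒n7  → match P2@[26:26]
[27] read 'c'  n7⇒n1 ·f
[28] read 'b'  n1⇒n7 ·f  → match P2@[28:28]
[29] read 'a'  n7⇒n0 ·f
[30] read 'd'  n0⇒n8
[31] read 'c'  n8⇒n1 ·f
[32] read 'a'  n1⇒n0 ·f
[33] read 'b'  n0⇒n7  → match P2@[33:33]
[34] read 'c'  n7⇒n1 ·f
[35] read 'e'  n1⇒n2
[36] read 'a'  n2⇒n3
[37] read 'b'  n3⇒n4  → match P2@[37:37]
[38] read 'c'  n4⇒n5  → match P0@[34:38],P5@[35:38]
[39] read 'c'  n5⇒n6 ·f  → match P1@[38:39]
[40] read 'e'  n6⇒n2 ·f
[41] read 'a'  n2⇒n3
[42] read 'b'  n3⇒n4  → match P2@[42:42]
[43] read 'c'  n4⇒n5  → match P0@[39:43],P5@[40:43]
[44] read 'c'  n5⇒n6 ·f  → match P1@[43:44]
[45] read 'e'  n6⇒n2 ·f
[46] read 'c'  n2⇒n1 ·f
[47] read 'c'  n1⇒n6  → match P1@[46:47]
[48] read 'd'  n6⇒n8 ·f
[49] read 'a'  n8⇒n9  → match P3@[48:49]
[50] read 'b'  n9⇒n7 ·f  → match P2@[50:50]
[51] read 'd'  n7⇒n8 ·f
[52] read 'a'  n8⇒n9  → match P3@[51:52]
[53] read 'c'  n9⇒n1 ·f
[54] read 'a'  n1⇒n0 ·f
[55] read 'b'  n0⇒n7  → match P2@[55:55]
[56] read 'd'  n7⇒n8 ·f
[57] read 'e'  n8⇒n15 ·f
[58] read 'a'  n15⇒n16
[59] read 'b'  n16⇒n17  → match P2@[59:59]
[60] read 'c'  n17⇒n18  → match P5@[57:60]
[61] read 'c'  n18⇒n6 ·f  → match P1@[60:61]
[62] read 'c'  n6⇒n6 ·f  → match P1@[61:62]
[63] read 'b'  n6⇒n7 ·f  → match P2@[63:63]
[64] read 'e'  n7⇒n15 ·f
[65] read 'c'  n15⇒n1 ·f
[66] read 'c'  n1⇒n6  → match P1@[65:66]
[67] read 'b'  n6⇒n7 ·f  → match P2@[67:67]
[68] read 'b'  n7⇒n7 ·f  → match P2@[68:68]
[69] read 'c'  n7⇒n1 ·f
[70] read 'b'  n1⇒n7 ·f  → match P2@[70:70]
[71] read 'd'  n7⇒n8 ·f
[72] read 'a'  n8⇒n9  → match P3@[71:72]
[73] read 'd'  n9⇒n8 ·f
[74] read 'a'  n8⇒n9  → match P3@[73:74]

Result: [[3,2],[4,5],[5,1],[8,2],[9,0],[9,5],[10,2],[12,1],[13,1],[15,3],[19,2],[22,1],[23,1],[26,2],[28,2],[33,2],[37,2],[38,0],[38,5],[39,1],[42,2],[43,0],[43,5],[44,1],[47,1],[49,3],[50,2],[52,3],[55,2],[59,2],[60,5],[61,1],[62,1],[63,2],[66,1],[67,2],[68,2],[70,2],[72,3],[74,3]]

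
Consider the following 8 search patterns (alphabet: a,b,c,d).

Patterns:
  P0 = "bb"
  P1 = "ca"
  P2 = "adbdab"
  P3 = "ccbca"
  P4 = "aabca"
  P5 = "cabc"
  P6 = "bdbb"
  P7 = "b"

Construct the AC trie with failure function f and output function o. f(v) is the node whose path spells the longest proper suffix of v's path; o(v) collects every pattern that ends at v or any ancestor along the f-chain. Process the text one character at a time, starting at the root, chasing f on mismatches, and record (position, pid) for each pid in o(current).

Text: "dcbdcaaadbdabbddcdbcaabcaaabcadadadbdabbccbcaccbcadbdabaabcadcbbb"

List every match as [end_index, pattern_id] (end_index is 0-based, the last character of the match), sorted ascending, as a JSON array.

Construct AC machine:
Trie nodes:
  n0 'ε': a→5 b→1 c→3
  n1 'b': b→2 d→21  [P7 ends]
  n2 'bb': ·  [P0 ends]
  n3 'c': a→4 c→11
  n4 'ca': b→19  [P1 ends]
  n5 'a': a→15 d→6
  n6 'ad': b→7
  n7 'adb': d→8
  n8 'adbd': a→9
  n9 'adbda': b→10
  n10 'adbdab': ·  [P2 ends]
  n11 'cc': b→12
  n12 'ccb': c→13
  n13 'ccbc': a→14
  n14 'ccbca': ·  [P3 ends]
  n15 'aa': b→16
  n16 'aab': c→17
  n17 'aabc': a→18
  n18 'aabca': ·  [P4 ends]
  n19 'cab': c→20
  n20 'cabc': ·  [P5 ends]
  n21 'bd': b→22
  n22 'bdb': b→23
  n23 'bdbb': ·  [P6 ends]

BFS fail/out derivation:
  fail(1) 'b': from fail(0)=0 chase 'b': 0 ⇒ 0;  out={7}∪out(0)={7}
  fail(3) 'c': from fail(0)=0 chase 'c': 0 ⇒ 0;  out=∅∪out(0)=∅
  fail(5) 'a': from fail(0)=0 chase 'a': 0 ⇒ 0;  out=∅∪out(0)=∅
  fail(2) 'bb': from fail(1)=0 chase 'b': 0 ⇒ 1;  out={0}∪out(1)={0,7}
  fail(4) 'ca': from fail(3)=0 chase 'a': 0 ⇒ 5;  out={1}∪out(5)={1}
  fail(6) 'ad': from fail(5)=0 chase 'd': 0 ⇒ 0;  out=∅∪out(0)=∅
  fail(11) 'cc': from fail(3)=0 chase 'c': 0 ⇒ 3;  out=∅∪out(3)=∅
  fail(15) 'aa': from fail(5)=0 chase 'a': 0 ⇒ 5;  out=∅∪out(5)=∅
  fail(21) 'bd': from fail(1)=0 chase 'd': 0 ⇒ 0;  out=∅∪out(0)=∅
  fail(7) 'adb': from fail(6)=0 chase 'b': 0 ⇒ 1;  out=∅∪out(1)={7}
  fail(12) 'ccb': from fail(11)=3 chase 'b': 3→0 ⇒ 1;  out=∅∪out(1)={7}
  fail(16) 'aab': from fail(15)=5 chase 'b': 5→0 ⇒ 1;  out=∅∪out(1)={7}
  fail(19) 'cab': from fail(4)=5 chase 'b': 5→0 ⇒ 1;  out=∅∪out(1)={7}
  fail(22) 'bdb': from fail(21)=0 chase 'b': 0 ⇒ 1;  out=∅∪out(1)={7}
  fail(8) 'adbd': from fail(7)=1 chase 'd': 1 ⇒ 21;  out=∅∪out(21)=∅
  fail(13) 'ccbc': from fail(12)=1 chase 'c': 1→0 ⇒ 3;  out=∅∪out(3)=∅
  fail(17) 'aabc': from fail(16)=1 chase 'c': 1→0 ⇒ 3;  out=∅∪out(3)=∅
  fail(20) 'cabc': from fail(19)=1 chase 'c': 1→0 ⇒ 3;  out={5}∪out(3)={5}
  fail(23) 'bdbb': from fail(22)=1 chase 'b': 1 ⇒ 2;  out={6}∪out(2)={0,6,7}
  fail(9) 'adbda': from fail(8)=21 chase 'a': 21→0 ⇒ 5;  out=∅∪out(5)=∅
  fail(14) 'ccbca': from fail(13)=3 chase 'a': 3 ⇒ 4;  out={3}∪out(4)={1,3}
  fail(18) 'aabca': from fail(17)=3 chase 'a': 3 ⇒ 4;  out={4}∪out(4)={1,4}
  fail(10) 'adbdab': from fail(9)=5 chase 'b': 5→0 ⇒ 1;  out={2}∪out(1)={2,7}

Run:
i=0 'd': node 0→0
i=1 'c': node 0→3
i=2 'b': node 3→1 ·f  emit P7@[2:2]
i=3 'd': node 1→21
i=4 'c': node 21→3 ·f
i=5 'a': node 3→4  emit P1@[4:5]
i=6 'a': node 4→15 ·f
i=7 'a': node 15→15 ·f
i=8 'd': node 15→6 ·f
i=9 'b': node 6→7  emit P7@[9:9]
i=10 'd': node 7→8
i=11 'a': node 8→9
i=12 'b': node 9→10  emit P2@[7:12],P7@[12:12]
i=13 'b': node 10→2 ·f  emit P0@[12:13],P7@[13:13]
i=14 'd': node 2→21 ·f
i=15 'd': node 21→0 ·f
i=16 'c': node 0→3
i=17 'd': node 3→0 ·f
i=18 'b': node 0→1  emit P7@[18:18]
i=19 'c': node 1→3 ·f
i=20 'a': node 3→4  emit P1@[19:20]
i=21 'a': node 4→15 ·f
i=22 'b': node 15→16  emit P7@[22:22]
i=23 'c': node 16→17
i=24 'a': node 17→18  emit P1@[23:24],P4@[20:24]
i=25 'a': node 18→15 ·f
i=26 'a': node 15→15 ·f
i=27 'b': node 15→16  emit P7@[27:27]
i=28 'c': node 16→17
i=29 'a': node 17→18  emit P1@[28:29],P4@[25:29]
i=30 'd': node 18→6 ·f
i=31 'a': node 6→5 ·f
i=32 'd': node 5→6
i=33 'a': node 6→5 ·f
i=34 'd': node 5→6
i=35 'b': node 6→7  emit P7@[35:35]
i=36 'd': node 7→8
i=37 'a': node 8→9
i=38 'b': node 9→10  emit P2@[33:38],P7@[38:38]
i=39 'b': node 10→2 ·f  emit P0@[38:39],P7@[39:39]
i=40 'c': node 2→3 ·f
i=41 'c': node 3→11
i=42 'b': node 11→12  emit P7@[42:42]
i=43 'c': node 12→13
i=44 'a': node 13→14  emit P1@[43:44],P3@[40:44]
i=45 'c': node 14→3 ·f
i=46 'c': node 3→11
i=47 'b': node 11→12  emit P7@[47:47]
i=48 'c': node 12→13
i=49 'a': node 13→14  emit P1@[48:49],P3@[45:49]
i=50 'd': node 14→6 ·f
i=51 'b': node 6→7  emit P7@[51:51]
i=52 'd': node 7→8
i=53 'a': node 8→9
i=54 'b': node 9→10  emit P2@[49:54],P7@[54:54]
i=55 'a': node 10→5 ·f
i=56 'a': node 5→15
i=57 'b': node 15→16  emit P7@[57:57]
i=58 'c': node 16→17
i=59 'a': node 17→18  emit P1@[58:59],P4@[55:59]
i=60 'd': node 18→6 ·f
i=61 'c': node 6→3 ·f
i=62 'b': node 3→1 ·f  emit P7@[62:62]
i=63 'b': node 1→2  emit P0@[62:63],P7@[63:63]
i=64 'b': node 2→2 ·f  emit P0@[63:64],P7@[64:64]

All matches (sorted): [[2,7],[5,1],[9,7],[12,2],[12,7],[13,0],[13,7],[18,7],[20,1],[22,7],[24,1],[24,4],[27,7],[29,1],[29,4],[35,7],[38,2],[38,7],[39,0],[39,7],[42,7],[44,1],[44,3],[47,7],[49,1],[49,3],[51,7],[54,2],[54,7],[57,7],[59,1],[59,4],[62,7],[63,0],[63,7],[64,0],[64,7]]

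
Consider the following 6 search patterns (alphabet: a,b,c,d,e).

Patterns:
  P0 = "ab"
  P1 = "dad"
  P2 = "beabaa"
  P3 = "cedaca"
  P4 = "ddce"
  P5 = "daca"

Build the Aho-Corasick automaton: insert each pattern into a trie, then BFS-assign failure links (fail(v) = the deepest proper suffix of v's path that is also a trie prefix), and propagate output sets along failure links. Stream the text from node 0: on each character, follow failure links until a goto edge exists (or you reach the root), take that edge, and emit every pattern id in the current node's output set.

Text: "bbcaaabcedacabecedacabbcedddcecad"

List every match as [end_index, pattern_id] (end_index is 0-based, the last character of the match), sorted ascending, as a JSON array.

Build:
Trie (insert patterns):
  n0 'ε': a→1 b→6 c→12 d→3
  n1 'a': b→2
  n2 'ab': ·  [P0 ends]
  n3 'd': a→4 d→18
  n4 'da': c→21 d→5
  n5 'dad': ·  [P1 ends]
  n6 'b': e→7
  n7 'be': a→8
  n8 'bea': b→9
  n9 'beab': a→10
  n10 'beaba': a→11
  n11 'beabaa': ·  [P2 ends]
  n12 'c': e→13
  n13 'ce': d→14
  n14 'ced': a→15
  n15 'ceda': c→16
  n16 'cedac': a→17
  n17 'cedaca': ·  [P3 ends]
  n18 'dd': c→19
  n19 'ddc': e→20
  n20 'ddce': ·  [P4 ends]
  n21 'dac': a→22
  n22 'daca': ·  [P5 ends]

Failure links (BFS by depth):
  n1('a'): parent n0 fail=0; on 'a' 0 → fail=0;  out ∅∪∅=∅
  n3('d'): parent n0 fail=0; on 'd' 0 → fail=0;  out ∅∪∅=∅
  n6('b'): parent n0 fail=0; on 'b' 0 → fail=0;  out ∅∪∅=∅
  n12('c'): parent n0 fail=0; on 'c' 0 → fail=0;  out ∅∪∅=∅
  n2('ab'): parent n1 fail=0; on 'b' 0 → fail=6;  out {0}∪∅={0}
  n4('da'): parent n3 fail=0; on 'a' 0 → fail=1;  out ∅∪∅=∅
  n7('be'): parent n6 fail=0; on 'e' 0 → fail=0;  out ∅∪∅=∅
  n13('ce'): parent n12 fail=0; on 'e' 0 → fail=0;  out ∅∪∅=∅
  n18('dd'): parent n3 fail=0; on 'd' 0 → fail=3;  out ∅∪∅=∅
  n5('dad'): parent n4 fail=1; on 'd' 1→0 → fail=3;  out {1}∪∅={1}
  n8('bea'): parent n7 fail=0; on 'a' 0 → fail=1;  out ∅∪∅=∅
  n14('ced'): parent n13 fail=0; on 'd' 0 → fail=3;  out ∅∪∅=∅
  n19('ddc'): parent n18 fail=3; on 'c' 3→0 → fail=12;  out ∅∪∅=∅
  n21('dac'): parent n4 fail=1; on 'c' 1→0 → fail=12;  out ∅∪∅=∅
  n9('beab'): parent n8 fail=1; on 'b' 1 → fail=2;  out ∅∪{0}={0}
  n15('ceda'): parent n14 fail=3; on 'a' 3 → fail=4;  out ∅∪∅=∅
  n20('ddce'): parent n19 fail=12; on 'e' 12 → fail=13;  out {4}∪∅={4}
  n22('daca'): parent n21 fail=12; on 'a' 12→0 → fail=1;  out {5}∪∅={5}
  n10('beaba'): parent n9 fail=2; on 'a' 2→6→0 → fail=1;  out ∅∪∅=∅
  n16('cedac'): parent n15 fail=4; on 'c' 4 → fail=21;  out ∅∪∅=∅
  n11('beabaa'): parent n10 fail=1; on 'a' 1→0 → fail=1;  out {2}∪∅={2}
  n17('cedaca'): parent n16 fail=21; on 'a' 21 → fail=22;  out {3}∪{5}={3,5}

Text stream:
pos 0 'b': at 6
pos 1 'b': at 6 (fail-walked)
pos 2 'c': at 12 (fail-walked)
pos 3 'a': at 1 (fail-walked)
pos 4 'a': at 1 (fail-walked)
pos 5 'a': at 1 (fail-walked)
pos 6 'b': at 2  ** P0@[5:6]
pos 7 'c': at 12 (fail-walked)
pos 8 'e': at 13
pos 9 'd': at 14
pos 10 'a': at 15
pos 11 'c': at 16
pos 12 'a': at 17  ** P3@[7:12],P5@[9:12]
pos 13 'b': at 2 (fail-walked)  ** P0@[12:13]
pos 14 'e': at 7 (fail-walked)
pos 15 'c': at 12 (fail-walked)
pos 16 'e': at 13
pos 17 'd': at 14
pos 18 'a': at 15
pos 19 'c': at 16
pos 20 'a': at 17  ** P3@[15:20],P5@[17:20]
pos 21 'b': at 2 (fail-walked)  ** P0@[20:21]
pos 22 'b': at 6 (fail-walked)
pos 23 'c': at 12 (fail-walked)
pos 24 'e': at 13
pos 25 'd': at 14
pos 26 'd': at 18 (fail-walked)
pos 27 'd': at 18 (fail-walked)
pos 28 'c': at 19
pos 29 'e': at 20  ** P4@[26:29]
pos 30 'c': at 12 (fail-walked)
pos 31 'a': at 1 (fail-walked)
pos 32 'd': at 3 (fail-walked)

All matches (sorted): [[6,0],[12,3],[12,5],[13,0],[20,3],[20,5],[21,0],[29,4]]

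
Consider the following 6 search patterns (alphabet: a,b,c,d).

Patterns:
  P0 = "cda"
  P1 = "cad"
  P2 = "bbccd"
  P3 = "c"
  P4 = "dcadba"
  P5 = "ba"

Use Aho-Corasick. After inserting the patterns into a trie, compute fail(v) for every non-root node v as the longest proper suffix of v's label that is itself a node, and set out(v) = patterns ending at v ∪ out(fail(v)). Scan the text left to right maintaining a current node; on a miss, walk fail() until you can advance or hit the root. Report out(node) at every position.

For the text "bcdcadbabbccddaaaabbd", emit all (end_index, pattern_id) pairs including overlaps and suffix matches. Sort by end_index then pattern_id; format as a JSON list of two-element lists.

Construct AC machine:
Trie nodes:
  0='ε' goto b→6 c→1 d→11
  1='c' goto a→4 d→2  [P3 ends]
  2='cd' goto a→3
  3='cda' goto ·  [P0 ends]
  4='ca' goto d→5
  5='cad' goto ·  [P1 ends]
  6='b' goto a→17 b→7
  7='bb' goto c→8
  8='bbc' goto c→9
  9='bbcc' goto d→10
  10='bbccd' goto ·  [P2 ends]
  11='d' goto c→12
  12='dc' goto a→13
  13='dca' goto d→14
  14='dcad' goto b→15
  15='dcadb' goto a→16
  16='dcadba' goto ·  [P4 ends]
  17='ba' goto ·  [P5 ends]

BFS fail/out derivation:
  n1('c'): parent n0 fail=0; on 'c' 0 → fail=0;  out {3}∪∅={3}
  n6('b'): parent n0 fail=0; on 'b' 0 → fail=0;  out ∅∪∅=∅
  n11('d'): parent n0 fail=0; on 'd' 0 → fail=0;  out ∅∪∅=∅
  n2('cd'): parent n1 fail=0; on 'd' 0 → fail=11;  out ∅∪∅=∅
  n4('ca'): parent n1 fail=0; on 'a' 0 → fail=0;  out ∅∪∅=∅
  n7('bb'): parent n6 fail=0; on 'b' 0 → fail=6;  out ∅∪∅=∅
  n12('dc'): parent n11 fail=0; on 'c' 0 → fail=1;  out ∅∪{3}={3}
  n17('ba'): parent n6 fail=0; on 'a' 0 → fail=0;  out {5}∪∅={5}
  n3('cda'): parent n2 fail=11; on 'a' 11→0 → fail=0;  out {0}∪∅={0}
  n5('cad'): parent n4 fail=0; on 'd' 0 → fail=11;  out {1}∪∅={1}
  n8('bbc'): parent n7 fail=6; on 'c' 6→0 → fail=1;  out ∅∪{3}={3}
  n13('dca'): parent n12 fail=1; on 'a' 1 → fail=4;  out ∅∪∅=∅
  n9('bbcc'): parent n8 fail=1; on 'c' 1→0 → fail=1;  out ∅∪{3}={3}
  n14('dcad'): parent n13 fail=4; on 'd' 4 → fail=5;  out ∅∪{1}={1}
  n10('bbccd'): parent n9 fail=1; on 'd' 1 → fail=2;  out {2}∪∅={2}
  n15('dcadb'): parent n14 fail=5; on 'b' 5→11→0 → fail=6;  out ∅∪∅=∅
  n16('dcadba'): parent n15 fail=6; on 'a' 6 → fail=17;  out {4}∪{5}={4,5}

Scan:
[0] read 'b'  n0⇒n6
[1] read 'c'  n6⇒n1 ·f  ** P3@[1:1]
[2] read 'd'  n1⇒n2
[3] read 'c'  n2⇒n12 ·f  ** P3@[3:3]
[4] read 'a'  n12⇒n13
[5] read 'd'  n13⇒n14  ** P1@[3:5]
[6] read 'b'  n14⇒n15
[7] read 'a'  n15⇒n16  ** P4@[2:7],P5@[6:7]
[8] read 'b'  n16⇒n6 ·f
[9] read 'b'  n6⇒n7
[10] read 'c'  n7⇒n8  ** P3@[10:10]
[11] read 'c'  n8⇒n9  ** P3@[11:11]
[12] read 'd'  n9⇒n10  ** P2@[8:12]
[13] read 'd'  n10⇒n11 ·f
[14] read 'a'  n11⇒n0 ·f
[15] read 'a'  n0⇒n0
[16] read 'a'  n0⇒n0
[17] read 'a'  n0⇒n0
[18] read 'b'  n0⇒n6
[19] read 'b'  n6⇒n7
[20] read 'd'  n7⇒n11 ·f

Result: [[1,3],[3,3],[5,1],[7,4],[7,5],[10,3],[11,3],[12,2]]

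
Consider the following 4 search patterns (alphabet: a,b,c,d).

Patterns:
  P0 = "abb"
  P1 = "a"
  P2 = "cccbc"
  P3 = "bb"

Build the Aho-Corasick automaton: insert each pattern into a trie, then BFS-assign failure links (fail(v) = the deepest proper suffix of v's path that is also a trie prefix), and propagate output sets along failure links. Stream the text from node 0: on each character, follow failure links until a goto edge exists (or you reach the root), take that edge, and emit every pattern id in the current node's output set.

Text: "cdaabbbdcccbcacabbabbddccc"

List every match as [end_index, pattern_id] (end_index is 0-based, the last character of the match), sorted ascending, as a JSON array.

Build:
Trie (insert patterns):
  0='ε' goto a→1 b→9 c→4
  1='a' goto b→2  [P1 ends]
  2='ab' goto b→3
  3='abb' goto ·  [P0 ends]
  4='c' goto c→5
  5='cc' goto c→6
  6='ccc' goto b→7
  7='cccb' goto c→8
  8='cccbc' goto ·  [P2 ends]
  9='b' goto b→10
  10='bb' goto ·  [P3 ends]

Failure links (BFS by depth):
  fail(1) 'a': from fail(0)=0 chase 'a': 0 ⇒ 0;  out={1}∪out(0)={1}
  fail(4) 'c': from fail(0)=0 chase 'c': 0 ⇒ 0;  out=∅∪out(0)=∅
  fail(9) 'b': from fail(0)=0 chase 'b': 0 ⇒ 0;  out=∅∪out(0)=∅
  fail(2) 'ab': from fail(1)=0 chase 'b': 0 ⇒ 9;  out=∅∪out(9)=∅
  fail(5) 'cc': from fail(4)=0 chase 'c': 0 ⇒ 4;  out=∅∪out(4)=∅
  fail(10) 'bb': from fail(9)=0 chase 'b': 0 ⇒ 9;  out={3}∪out(9)={3}
  fail(3) 'abb': from fail(2)=9 chase 'b': 9 ⇒ 10;  out={0}∪out(10)={0,3}
  fail(6) 'ccc': from fail(5)=4 chase 'c': 4 ⇒ 5;  out=∅∪out(5)=∅
  fail(7) 'cccb': from fail(6)=5 chase 'b': 5→4→0 ⇒ 9;  out=∅∪out(9)=∅
  fail(8) 'cccbc': from fail(7)=9 chase 'c': 9→0 ⇒ 4;  out={2}∪out(4)={2}

Scan:
[0] read 'c'  n0⇒n4
[1] read 'd'  n4⇒n0 (via fail)
[2] read 'a'  n0⇒n1  emit P1@[2:2]
[3] read 'a'  n1⇒n1 (via fail)  emit P1@[3:3]
[4] read 'b'  n1⇒n2
[5] read 'b'  n2⇒n3  emit P0@[3:5],P3@[4:5]
[6] read 'b'  n3⇒n10 (via fail)  emit P3@[5:6]
[7] read 'd'  n10⇒n0 (via fail)
[8] read 'c'  n0⇒n4
[9] read 'c'  n4⇒n5
[10] read 'c'  n5⇒n6
[11] read 'b'  n6⇒n7
[12] read 'c'  n7⇒n8  emit P2@[8:12]
[13] read 'a'  n8⇒n1 (via fail)  emit P1@[13:13]
[14] read 'c'  n1⇒n4 (via fail)
[15] read 'a'  n4⇒n1 (via fail)  emit P1@[15:15]
[16] read 'b'  n1⇒n2
[17] read 'b'  n2⇒n3  emit P0@[15:17],P3@[16:17]
[18] read 'a'  n3⇒n1 (via fail)  emit P1@[18:18]
[19] read 'b'  n1⇒n2
[20] read 'b'  n2⇒n3  emit P0@[18:20],P3@[19:20]
[21] read 'd'  n3⇒n0 (via fail)
[22] read 'd'  n0⇒n0
[23] read 'c'  n0⇒n4
[24] read 'c'  n4⇒n5
[25] read 'c'  n5⇒n6

Matches: [[2,1],[3,1],[5,0],[5,3],[6,3],[12,2],[13,1],[15,1],[17,0],[17,3],[18,1],[20,0],[20,3]]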